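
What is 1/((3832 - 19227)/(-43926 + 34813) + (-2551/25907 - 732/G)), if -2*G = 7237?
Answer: 1708586883367/3063788560298 ≈ 0.55767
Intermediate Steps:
G = -7237/2 (G = -½*7237 = -7237/2 ≈ -3618.5)
1/((3832 - 19227)/(-43926 + 34813) + (-2551/25907 - 732/G)) = 1/((3832 - 19227)/(-43926 + 34813) + (-2551/25907 - 732/(-7237/2))) = 1/(-15395/(-9113) + (-2551*1/25907 - 732*(-2/7237))) = 1/(-15395*(-1/9113) + (-2551/25907 + 1464/7237)) = 1/(15395/9113 + 19466261/187488959) = 1/(3063788560298/1708586883367) = 1708586883367/3063788560298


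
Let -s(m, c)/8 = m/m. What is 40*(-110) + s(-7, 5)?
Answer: -4408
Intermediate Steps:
s(m, c) = -8 (s(m, c) = -8*m/m = -8*1 = -8)
40*(-110) + s(-7, 5) = 40*(-110) - 8 = -4400 - 8 = -4408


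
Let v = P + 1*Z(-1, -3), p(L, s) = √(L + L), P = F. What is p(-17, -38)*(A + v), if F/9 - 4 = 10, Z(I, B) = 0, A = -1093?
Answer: -967*I*√34 ≈ -5638.5*I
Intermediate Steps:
F = 126 (F = 36 + 9*10 = 36 + 90 = 126)
P = 126
p(L, s) = √2*√L (p(L, s) = √(2*L) = √2*√L)
v = 126 (v = 126 + 1*0 = 126 + 0 = 126)
p(-17, -38)*(A + v) = (√2*√(-17))*(-1093 + 126) = (√2*(I*√17))*(-967) = (I*√34)*(-967) = -967*I*√34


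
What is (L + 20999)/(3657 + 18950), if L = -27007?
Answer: -6008/22607 ≈ -0.26576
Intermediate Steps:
(L + 20999)/(3657 + 18950) = (-27007 + 20999)/(3657 + 18950) = -6008/22607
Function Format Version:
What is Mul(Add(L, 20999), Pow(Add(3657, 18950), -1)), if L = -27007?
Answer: Rational(-6008, 22607) ≈ -0.26576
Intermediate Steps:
Mul(Add(L, 20999), Pow(Add(3657, 18950), -1)) = Mul(Add(-27007, 20999), Pow(Add(3657, 18950), -1)) = Mul(-6008, Pow(22607, -1)) = Mul(-6008, Rational(1, 22607)) = Rational(-6008, 22607)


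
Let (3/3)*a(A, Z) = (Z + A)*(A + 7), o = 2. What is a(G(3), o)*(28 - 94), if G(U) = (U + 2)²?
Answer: -57024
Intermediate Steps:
G(U) = (2 + U)²
a(A, Z) = (7 + A)*(A + Z) (a(A, Z) = (Z + A)*(A + 7) = (A + Z)*(7 + A) = (7 + A)*(A + Z))
a(G(3), o)*(28 - 94) = (((2 + 3)²)² + 7*(2 + 3)² + 7*2 + (2 + 3)²*2)*(28 - 94) = ((5²)² + 7*5² + 14 + 5²*2)*(-66) = (25² + 7*25 + 14 + 25*2)*(-66) = (625 + 175 + 14 + 50)*(-66) = 864*(-66) = -57024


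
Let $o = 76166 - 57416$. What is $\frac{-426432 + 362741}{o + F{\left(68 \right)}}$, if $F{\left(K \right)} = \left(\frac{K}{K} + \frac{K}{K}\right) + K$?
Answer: $- \frac{63691}{18820} \approx -3.3842$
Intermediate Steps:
$F{\left(K \right)} = 2 + K$ ($F{\left(K \right)} = \left(1 + 1\right) + K = 2 + K$)
$o = 18750$ ($o = 76166 - 57416 = 18750$)
$\frac{-426432 + 362741}{o + F{\left(68 \right)}} = \frac{-426432 + 362741}{18750 + \left(2 + 68\right)} = - \frac{63691}{18750 + 70} = - \frac{63691}{18820}$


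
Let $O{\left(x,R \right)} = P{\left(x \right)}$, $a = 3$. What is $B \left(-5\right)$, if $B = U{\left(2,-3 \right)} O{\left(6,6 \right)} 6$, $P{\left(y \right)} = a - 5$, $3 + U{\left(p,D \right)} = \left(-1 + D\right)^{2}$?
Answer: $780$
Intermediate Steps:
$U{\left(p,D \right)} = -3 + \left(-1 + D\right)^{2}$
$P{\left(y \right)} = -2$ ($P{\left(y \right)} = 3 - 5 = -2$)
$O{\left(x,R \right)} = -2$
$B = -156$ ($B = \left(-3 + \left(-1 - 3\right)^{2}\right) \left(-2\right) 6 = \left(-3 + \left(-4\right)^{2}\right) \left(-2\right) 6 = \left(-3 + 16\right) \left(-2\right) 6 = 13 \left(-2\right) 6 = \left(-26\right) 6 = -156$)
$B \left(-5\right) = \left(-156\right) \left(-5\right) = 780$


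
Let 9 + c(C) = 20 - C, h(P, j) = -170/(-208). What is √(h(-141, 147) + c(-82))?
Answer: √253682/52 ≈ 9.6859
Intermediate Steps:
h(P, j) = 85/104 (h(P, j) = -170*(-1/208) = 85/104)
c(C) = 11 - C (c(C) = -9 + (20 - C) = 11 - C)
√(h(-141, 147) + c(-82)) = √(85/104 + (11 - 1*(-82))) = √(85/104 + (11 + 82)) = √(85/104 + 93) = √(9757/104) = √253682/52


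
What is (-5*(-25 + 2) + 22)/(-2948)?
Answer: -137/2948 ≈ -0.046472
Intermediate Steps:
(-5*(-25 + 2) + 22)/(-2948) = (-5*(-23) + 22)*(-1/2948) = (115 + 22)*(-1/2948) = 137*(-1/2948) = -137/2948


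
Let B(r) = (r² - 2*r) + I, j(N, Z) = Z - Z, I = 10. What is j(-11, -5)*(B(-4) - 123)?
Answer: 0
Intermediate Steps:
j(N, Z) = 0
B(r) = 10 + r² - 2*r (B(r) = (r² - 2*r) + 10 = 10 + r² - 2*r)
j(-11, -5)*(B(-4) - 123) = 0*((10 + (-4)² - 2*(-4)) - 123) = 0*((10 + 16 + 8) - 123) = 0*(34 - 123) = 0*(-89) = 0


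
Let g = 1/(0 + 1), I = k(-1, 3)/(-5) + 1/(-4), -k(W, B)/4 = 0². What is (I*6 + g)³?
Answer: -⅛ ≈ -0.12500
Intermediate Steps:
k(W, B) = 0 (k(W, B) = -4*0² = -4*0 = 0)
I = -¼ (I = 0/(-5) + 1/(-4) = 0*(-⅕) + 1*(-¼) = 0 - ¼ = -¼ ≈ -0.25000)
g = 1 (g = 1/1 = 1)
(I*6 + g)³ = (-¼*6 + 1)³ = (-3/2 + 1)³ = (-½)³ = -⅛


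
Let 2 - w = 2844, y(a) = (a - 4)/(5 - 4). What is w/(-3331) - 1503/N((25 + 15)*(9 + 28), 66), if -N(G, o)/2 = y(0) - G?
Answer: 3428563/9886408 ≈ 0.34680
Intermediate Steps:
y(a) = -4 + a (y(a) = (-4 + a)/1 = (-4 + a)*1 = -4 + a)
w = -2842 (w = 2 - 1*2844 = 2 - 2844 = -2842)
N(G, o) = 8 + 2*G (N(G, o) = -2*((-4 + 0) - G) = -2*(-4 - G) = 8 + 2*G)
w/(-3331) - 1503/N((25 + 15)*(9 + 28), 66) = -2842/(-3331) - 1503/(8 + 2*((25 + 15)*(9 + 28))) = -2842*(-1/3331) - 1503/(8 + 2*(40*37)) = 2842/3331 - 1503/(8 + 2*1480) = 2842/3331 - 1503/(8 + 2960) = 2842/3331 - 1503/2968 = 3428563/9886408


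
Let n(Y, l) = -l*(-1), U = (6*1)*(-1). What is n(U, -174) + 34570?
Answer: 34396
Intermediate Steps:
U = -6 (U = 6*(-1) = -6)
n(Y, l) = l
n(U, -174) + 34570 = -174 + 34570 = 34396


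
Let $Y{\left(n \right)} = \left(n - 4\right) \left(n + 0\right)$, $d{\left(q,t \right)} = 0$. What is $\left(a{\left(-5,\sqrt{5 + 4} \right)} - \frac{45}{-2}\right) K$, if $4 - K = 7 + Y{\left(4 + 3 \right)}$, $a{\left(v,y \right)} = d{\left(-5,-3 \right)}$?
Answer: $-540$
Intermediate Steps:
$a{\left(v,y \right)} = 0$
$Y{\left(n \right)} = n \left(-4 + n\right)$ ($Y{\left(n \right)} = \left(-4 + n\right) n = n \left(-4 + n\right)$)
$K = -24$ ($K = 4 - \left(7 + \left(4 + 3\right) \left(-4 + \left(4 + 3\right)\right)\right) = 4 - \left(7 + 7 \left(-4 + 7\right)\right) = 4 - \left(7 + 7 \cdot 3\right) = 4 - \left(7 + 21\right) = 4 - 28 = -24$)
$\left(a{\left(-5,\sqrt{5 + 4} \right)} - \frac{45}{-2}\right) K = \left(0 - \frac{45}{-2}\right) \left(-24\right) = \left(0 - - \frac{45}{2}\right) \left(-24\right) = \left(0 + \frac{45}{2}\right) \left(-24\right) = \frac{45}{2} \left(-24\right) = -540$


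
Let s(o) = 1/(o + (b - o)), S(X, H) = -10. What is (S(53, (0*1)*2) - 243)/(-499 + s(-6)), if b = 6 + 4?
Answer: 2530/4989 ≈ 0.50712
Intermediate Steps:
b = 10
s(o) = ⅒ (s(o) = 1/(o + (10 - o)) = 1/10 = ⅒)
(S(53, (0*1)*2) - 243)/(-499 + s(-6)) = (-10 - 243)/(-499 + ⅒) = -253/(-4989/10) = -253*(-10/4989) = 2530/4989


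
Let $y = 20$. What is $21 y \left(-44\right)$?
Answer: $-18480$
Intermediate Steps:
$21 y \left(-44\right) = 21 \cdot 20 \left(-44\right) = 420 \left(-44\right) = -18480$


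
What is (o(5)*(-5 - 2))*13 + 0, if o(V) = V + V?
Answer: -910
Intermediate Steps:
o(V) = 2*V
(o(5)*(-5 - 2))*13 + 0 = ((2*5)*(-5 - 2))*13 + 0 = (10*(-7))*13 + 0 = -70*13 + 0 = -910 + 0 = -910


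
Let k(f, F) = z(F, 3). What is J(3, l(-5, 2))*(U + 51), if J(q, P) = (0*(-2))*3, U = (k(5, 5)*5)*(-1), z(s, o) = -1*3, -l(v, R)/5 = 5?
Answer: 0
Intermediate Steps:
l(v, R) = -25 (l(v, R) = -5*5 = -25)
z(s, o) = -3
k(f, F) = -3
U = 15 (U = -3*5*(-1) = -15*(-1) = 15)
J(q, P) = 0 (J(q, P) = 0*3 = 0)
J(3, l(-5, 2))*(U + 51) = 0*(15 + 51) = 0*66 = 0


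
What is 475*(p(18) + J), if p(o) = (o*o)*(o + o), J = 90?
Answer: 5583150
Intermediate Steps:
p(o) = 2*o³ (p(o) = o²*(2*o) = 2*o³)
475*(p(18) + J) = 475*(2*18³ + 90) = 475*(2*5832 + 90) = 475*(11664 + 90) = 475*11754 = 5583150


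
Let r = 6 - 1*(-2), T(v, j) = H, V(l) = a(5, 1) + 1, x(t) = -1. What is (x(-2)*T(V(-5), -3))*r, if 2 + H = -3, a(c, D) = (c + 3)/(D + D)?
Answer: 40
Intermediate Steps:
a(c, D) = (3 + c)/(2*D) (a(c, D) = (3 + c)/((2*D)) = (3 + c)*(1/(2*D)) = (3 + c)/(2*D))
H = -5 (H = -2 - 3 = -5)
V(l) = 5 (V(l) = (1/2)*(3 + 5)/1 + 1 = (1/2)*1*8 + 1 = 4 + 1 = 5)
T(v, j) = -5
r = 8 (r = 6 + 2 = 8)
(x(-2)*T(V(-5), -3))*r = -1*(-5)*8 = 5*8 = 40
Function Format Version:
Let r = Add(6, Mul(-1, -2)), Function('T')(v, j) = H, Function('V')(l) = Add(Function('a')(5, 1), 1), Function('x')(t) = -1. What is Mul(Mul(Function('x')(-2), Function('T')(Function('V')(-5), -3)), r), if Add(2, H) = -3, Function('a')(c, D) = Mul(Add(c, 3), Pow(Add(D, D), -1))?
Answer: 40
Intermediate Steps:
Function('a')(c, D) = Mul(Rational(1, 2), Pow(D, -1), Add(3, c)) (Function('a')(c, D) = Mul(Add(3, c), Pow(Mul(2, D), -1)) = Mul(Add(3, c), Mul(Rational(1, 2), Pow(D, -1))) = Mul(Rational(1, 2), Pow(D, -1), Add(3, c)))
H = -5 (H = Add(-2, -3) = -5)
Function('V')(l) = 5 (Function('V')(l) = Add(Mul(Rational(1, 2), Pow(1, -1), Add(3, 5)), 1) = Add(Mul(Rational(1, 2), 1, 8), 1) = Add(4, 1) = 5)
Function('T')(v, j) = -5
r = 8 (r = Add(6, 2) = 8)
Mul(Mul(Function('x')(-2), Function('T')(Function('V')(-5), -3)), r) = Mul(Mul(-1, -5), 8) = Mul(5, 8) = 40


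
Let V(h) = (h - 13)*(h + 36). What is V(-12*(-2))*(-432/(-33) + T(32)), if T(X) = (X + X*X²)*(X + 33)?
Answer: 1407128640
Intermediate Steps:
T(X) = (33 + X)*(X + X³) (T(X) = (X + X³)*(33 + X) = (33 + X)*(X + X³))
V(h) = (-13 + h)*(36 + h)
V(-12*(-2))*(-432/(-33) + T(32)) = (-468 + (-12*(-2))² + 23*(-12*(-2)))*(-432/(-33) + 32*(33 + 32 + 32³ + 33*32²)) = (-468 + 24² + 23*24)*(-432*(-1/33) + 32*(33 + 32 + 32768 + 33*1024)) = (-468 + 576 + 552)*(144/11 + 32*(33 + 32 + 32768 + 33792)) = 660*(144/11 + 32*66625) = 660*(144/11 + 2132000) = 660*(23452144/11) = 1407128640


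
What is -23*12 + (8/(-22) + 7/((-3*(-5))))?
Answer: -45523/165 ≈ -275.90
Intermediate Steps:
-23*12 + (8/(-22) + 7/((-3*(-5)))) = -276 + (8*(-1/22) + 7/15) = -276 + (-4/11 + 7*(1/15)) = -276 + (-4/11 + 7/15) = -276 + 17/165 = -45523/165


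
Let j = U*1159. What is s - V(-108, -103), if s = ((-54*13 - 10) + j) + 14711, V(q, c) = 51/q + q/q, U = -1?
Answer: 462221/36 ≈ 12839.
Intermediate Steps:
V(q, c) = 1 + 51/q (V(q, c) = 51/q + 1 = 1 + 51/q)
j = -1159 (j = -1*1159 = -1159)
s = 12840 (s = ((-54*13 - 10) - 1159) + 14711 = ((-702 - 10) - 1159) + 14711 = (-712 - 1159) + 14711 = -1871 + 14711 = 12840)
s - V(-108, -103) = 12840 - (51 - 108)/(-108) = 12840 - (-1)*(-57)/108 = 12840 - 1*19/36 = 12840 - 19/36 = 462221/36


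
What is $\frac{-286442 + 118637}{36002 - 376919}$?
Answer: $\frac{55935}{113639} \approx 0.49222$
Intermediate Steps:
$\frac{-286442 + 118637}{36002 - 376919} = - \frac{167805}{-340917} = \left(-167805\right) \left(- \frac{1}{340917}\right) = \frac{55935}{113639}$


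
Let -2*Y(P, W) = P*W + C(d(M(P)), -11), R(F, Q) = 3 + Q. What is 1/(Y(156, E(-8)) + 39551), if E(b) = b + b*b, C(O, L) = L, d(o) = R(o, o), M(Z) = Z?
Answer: 2/70377 ≈ 2.8418e-5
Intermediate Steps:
d(o) = 3 + o
E(b) = b + b²
Y(P, W) = 11/2 - P*W/2 (Y(P, W) = -(P*W - 11)/2 = -(-11 + P*W)/2 = 11/2 - P*W/2)
1/(Y(156, E(-8)) + 39551) = 1/((11/2 - ½*156*(-8*(1 - 8))) + 39551) = 1/((11/2 - ½*156*(-8*(-7))) + 39551) = 1/((11/2 - ½*156*56) + 39551) = 1/((11/2 - 4368) + 39551) = 1/(-8725/2 + 39551) = 1/(70377/2) = 2/70377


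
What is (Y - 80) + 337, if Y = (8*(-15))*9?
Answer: -823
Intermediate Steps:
Y = -1080 (Y = -120*9 = -1080)
(Y - 80) + 337 = (-1080 - 80) + 337 = -1160 + 337 = -823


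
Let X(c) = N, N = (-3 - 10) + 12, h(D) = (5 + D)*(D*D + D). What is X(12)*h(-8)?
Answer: 168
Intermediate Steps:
h(D) = (5 + D)*(D + D²) (h(D) = (5 + D)*(D² + D) = (5 + D)*(D + D²))
N = -1 (N = -13 + 12 = -1)
X(c) = -1
X(12)*h(-8) = -(-8)*(5 + (-8)² + 6*(-8)) = -(-8)*(5 + 64 - 48) = -(-8)*21 = -1*(-168) = 168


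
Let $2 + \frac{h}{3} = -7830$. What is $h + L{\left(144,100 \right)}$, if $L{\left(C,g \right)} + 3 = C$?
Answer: $-23355$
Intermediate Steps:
$h = -23496$ ($h = -6 + 3 \left(-7830\right) = -6 - 23490 = -23496$)
$L{\left(C,g \right)} = -3 + C$
$h + L{\left(144,100 \right)} = -23496 + \left(-3 + 144\right) = -23496 + 141 = -23355$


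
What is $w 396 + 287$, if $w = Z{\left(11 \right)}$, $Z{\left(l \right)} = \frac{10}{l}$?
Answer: $647$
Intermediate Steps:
$w = \frac{10}{11} \approx 0.90909$
$w 396 + 287 = \frac{10}{11} \cdot 396 + 287 = 360 + 287 = 647$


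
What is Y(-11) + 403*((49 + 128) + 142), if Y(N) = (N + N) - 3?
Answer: 128532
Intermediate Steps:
Y(N) = -3 + 2*N (Y(N) = 2*N - 3 = -3 + 2*N)
Y(-11) + 403*((49 + 128) + 142) = (-3 + 2*(-11)) + 403*((49 + 128) + 142) = (-3 - 22) + 403*(177 + 142) = -25 + 403*319 = -25 + 128557 = 128532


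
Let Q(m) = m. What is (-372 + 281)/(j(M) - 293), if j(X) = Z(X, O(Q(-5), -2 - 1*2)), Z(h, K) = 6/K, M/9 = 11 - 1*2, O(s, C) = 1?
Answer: 13/41 ≈ 0.31707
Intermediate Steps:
M = 81 (M = 9*(11 - 1*2) = 9*(11 - 2) = 9*9 = 81)
j(X) = 6 (j(X) = 6/1 = 6*1 = 6)
(-372 + 281)/(j(M) - 293) = (-372 + 281)/(6 - 293) = -91/(-287) = -91*(-1/287) = 13/41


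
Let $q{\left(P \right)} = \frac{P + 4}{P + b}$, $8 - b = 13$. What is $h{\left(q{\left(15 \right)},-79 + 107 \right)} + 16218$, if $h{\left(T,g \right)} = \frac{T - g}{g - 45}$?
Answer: $\frac{2757321}{170} \approx 16220.0$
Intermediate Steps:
$b = -5$ ($b = 8 - 13 = -5$)
$q{\left(P \right)} = \frac{4 + P}{-5 + P}$ ($q{\left(P \right)} = \frac{P + 4}{P - 5} = \frac{4 + P}{-5 + P}$)
$h{\left(T,g \right)} = \frac{T - g}{-45 + g}$
$h{\left(q{\left(15 \right)},-79 + 107 \right)} + 16218 = \frac{\frac{4 + 15}{-5 + 15} - \left(-79 + 107\right)}{-45 + \left(-79 + 107\right)} + 16218 = \frac{\frac{1}{10} \cdot 19 - 28}{-45 + 28} + 16218 = \frac{\frac{1}{10} \cdot 19 - 28}{-17} + 16218 = - \frac{\frac{19}{10} - 28}{17} + 16218 = \left(- \frac{1}{17}\right) \left(- \frac{261}{10}\right) + 16218 = \frac{261}{170} + 16218 = \frac{2757321}{170}$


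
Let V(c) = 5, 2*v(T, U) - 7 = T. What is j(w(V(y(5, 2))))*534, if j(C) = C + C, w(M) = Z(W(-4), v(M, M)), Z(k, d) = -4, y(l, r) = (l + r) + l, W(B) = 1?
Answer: -4272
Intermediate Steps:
v(T, U) = 7/2 + T/2
y(l, r) = r + 2*l
w(M) = -4
j(C) = 2*C
j(w(V(y(5, 2))))*534 = (2*(-4))*534 = -8*534 = -4272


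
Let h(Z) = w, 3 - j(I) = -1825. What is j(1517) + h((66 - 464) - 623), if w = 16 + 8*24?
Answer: 2036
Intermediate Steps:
j(I) = 1828 (j(I) = 3 - 1*(-1825) = 3 + 1825 = 1828)
w = 208 (w = 16 + 192 = 208)
h(Z) = 208
j(1517) + h((66 - 464) - 623) = 1828 + 208 = 2036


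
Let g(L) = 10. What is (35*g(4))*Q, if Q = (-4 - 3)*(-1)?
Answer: 2450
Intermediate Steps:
Q = 7 (Q = -7*(-1) = 7)
(35*g(4))*Q = (35*10)*7 = 350*7 = 2450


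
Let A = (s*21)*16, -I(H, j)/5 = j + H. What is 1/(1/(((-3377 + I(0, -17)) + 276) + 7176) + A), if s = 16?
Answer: 4160/22364161 ≈ 0.00018601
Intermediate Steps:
I(H, j) = -5*H - 5*j (I(H, j) = -5*(j + H) = -5*(H + j) = -5*H - 5*j)
A = 5376 (A = (16*21)*16 = 336*16 = 5376)
1/(1/(((-3377 + I(0, -17)) + 276) + 7176) + A) = 1/(1/(((-3377 + (-5*0 - 5*(-17))) + 276) + 7176) + 5376) = 1/(1/(((-3377 + (0 + 85)) + 276) + 7176) + 5376) = 1/(1/(((-3377 + 85) + 276) + 7176) + 5376) = 1/(1/((-3292 + 276) + 7176) + 5376) = 1/(1/(-3016 + 7176) + 5376) = 1/(1/4160 + 5376) = 1/(22364161/4160) = 4160/22364161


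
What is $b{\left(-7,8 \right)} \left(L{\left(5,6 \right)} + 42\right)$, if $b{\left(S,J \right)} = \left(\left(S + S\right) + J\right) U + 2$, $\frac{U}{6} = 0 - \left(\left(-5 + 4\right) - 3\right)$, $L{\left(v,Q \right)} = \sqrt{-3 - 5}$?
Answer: $-5964 - 284 i \sqrt{2} \approx -5964.0 - 401.64 i$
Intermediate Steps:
$L{\left(v,Q \right)} = 2 i \sqrt{2}$ ($L{\left(v,Q \right)} = \sqrt{-8} = 2 i \sqrt{2}$)
$U = 24$ ($U = 6 \left(0 - \left(\left(-5 + 4\right) - 3\right)\right) = 6 \left(0 - \left(-1 - 3\right)\right) = 6 \left(0 - -4\right) = 6 \left(0 + 4\right) = 6 \cdot 4 = 24$)
$b{\left(S,J \right)} = 2 + 24 J + 48 S$ ($b{\left(S,J \right)} = \left(\left(S + S\right) + J\right) 24 + 2 = \left(2 S + J\right) 24 + 2 = \left(J + 2 S\right) 24 + 2 = \left(24 J + 48 S\right) + 2 = 2 + 24 J + 48 S$)
$b{\left(-7,8 \right)} \left(L{\left(5,6 \right)} + 42\right) = \left(2 + 24 \cdot 8 + 48 \left(-7\right)\right) \left(2 i \sqrt{2} + 42\right) = \left(2 + 192 - 336\right) \left(42 + 2 i \sqrt{2}\right) = - 142 \left(42 + 2 i \sqrt{2}\right) = -5964 - 284 i \sqrt{2}$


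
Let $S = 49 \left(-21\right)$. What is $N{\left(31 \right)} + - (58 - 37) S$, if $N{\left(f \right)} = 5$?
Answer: $21614$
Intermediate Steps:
$S = -1029$
$N{\left(31 \right)} + - (58 - 37) S = 5 + - (58 - 37) \left(-1029\right) = 5 + \left(-1\right) 21 \left(-1029\right) = 5 - -21609 = 5 + 21609 = 21614$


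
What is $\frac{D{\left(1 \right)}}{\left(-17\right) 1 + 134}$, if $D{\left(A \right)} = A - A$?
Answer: $0$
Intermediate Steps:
$D{\left(A \right)} = 0$
$\frac{D{\left(1 \right)}}{\left(-17\right) 1 + 134} = \frac{0}{\left(-17\right) 1 + 134} = \frac{0}{-17 + 134} = \frac{0}{117} = 0 \cdot \frac{1}{117} = 0$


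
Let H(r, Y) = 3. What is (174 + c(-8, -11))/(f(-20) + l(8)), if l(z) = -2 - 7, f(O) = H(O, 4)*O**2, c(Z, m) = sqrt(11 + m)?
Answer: 58/397 ≈ 0.14610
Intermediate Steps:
f(O) = 3*O**2
l(z) = -9
(174 + c(-8, -11))/(f(-20) + l(8)) = (174 + sqrt(11 - 11))/(3*(-20)**2 - 9) = (174 + sqrt(0))/(3*400 - 9) = (174 + 0)/(1200 - 9) = 174/1191 = 174*(1/1191) = 58/397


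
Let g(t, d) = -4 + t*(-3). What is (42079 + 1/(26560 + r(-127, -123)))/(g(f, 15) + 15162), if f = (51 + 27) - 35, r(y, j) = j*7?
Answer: 1081388222/386230271 ≈ 2.7999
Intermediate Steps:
r(y, j) = 7*j
f = 43 (f = 78 - 35 = 43)
g(t, d) = -4 - 3*t
(42079 + 1/(26560 + r(-127, -123)))/(g(f, 15) + 15162) = (42079 + 1/(26560 + 7*(-123)))/((-4 - 3*43) + 15162) = (42079 + 1/(26560 - 861))/((-4 - 129) + 15162) = (42079 + 1/25699)/(-133 + 15162) = (42079 + 1/25699)/15029 = (1081388222/25699)*(1/15029) = 1081388222/386230271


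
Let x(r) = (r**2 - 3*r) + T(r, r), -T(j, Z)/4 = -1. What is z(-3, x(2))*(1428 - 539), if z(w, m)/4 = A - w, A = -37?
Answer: -120904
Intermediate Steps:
T(j, Z) = 4 (T(j, Z) = -4*(-1) = 4)
x(r) = 4 + r**2 - 3*r (x(r) = (r**2 - 3*r) + 4 = 4 + r**2 - 3*r)
z(w, m) = -148 - 4*w (z(w, m) = 4*(-37 - w) = -148 - 4*w)
z(-3, x(2))*(1428 - 539) = (-148 - 4*(-3))*(1428 - 539) = (-148 + 12)*889 = -136*889 = -120904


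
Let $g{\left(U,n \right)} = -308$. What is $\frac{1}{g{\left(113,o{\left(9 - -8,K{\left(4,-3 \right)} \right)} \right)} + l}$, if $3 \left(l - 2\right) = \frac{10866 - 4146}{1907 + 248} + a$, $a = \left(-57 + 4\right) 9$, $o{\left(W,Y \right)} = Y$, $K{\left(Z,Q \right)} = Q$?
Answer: $- \frac{431}{199967} \approx -0.0021554$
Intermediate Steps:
$a = -477$ ($a = \left(-53\right) 9 = -477$)
$l = - \frac{67219}{431}$ ($l = 2 + \frac{\frac{10866 - 4146}{1907 + 248} - 477}{3} = 2 + \frac{\frac{6720}{2155} - 477}{3} = 2 + \frac{6720 \cdot \frac{1}{2155} - 477}{3} = 2 + \frac{\frac{1344}{431} - 477}{3} = 2 + \frac{1}{3} \left(- \frac{204243}{431}\right) = 2 - \frac{68081}{431} = - \frac{67219}{431} \approx -155.96$)
$\frac{1}{g{\left(113,o{\left(9 - -8,K{\left(4,-3 \right)} \right)} \right)} + l} = \frac{1}{-308 - \frac{67219}{431}} = \frac{1}{- \frac{199967}{431}} = - \frac{431}{199967}$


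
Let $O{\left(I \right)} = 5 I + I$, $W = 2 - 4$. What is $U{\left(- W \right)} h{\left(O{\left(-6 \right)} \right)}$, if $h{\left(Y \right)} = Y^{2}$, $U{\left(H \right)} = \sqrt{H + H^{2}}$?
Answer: $1296 \sqrt{6} \approx 3174.5$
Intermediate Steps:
$W = -2$ ($W = 2 - 4 = -2$)
$O{\left(I \right)} = 6 I$
$U{\left(- W \right)} h{\left(O{\left(-6 \right)} \right)} = \sqrt{\left(-1\right) \left(-2\right) \left(1 - -2\right)} \left(6 \left(-6\right)\right)^{2} = \sqrt{2 \left(1 + 2\right)} \left(-36\right)^{2} = \sqrt{2 \cdot 3} \cdot 1296 = \sqrt{6} \cdot 1296 = 1296 \sqrt{6}$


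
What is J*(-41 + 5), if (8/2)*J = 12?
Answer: -108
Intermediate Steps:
J = 3 (J = (1/4)*12 = 3)
J*(-41 + 5) = 3*(-41 + 5) = 3*(-36) = -108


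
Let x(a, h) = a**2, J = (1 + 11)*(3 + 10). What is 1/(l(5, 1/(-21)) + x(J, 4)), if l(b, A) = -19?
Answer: 1/24317 ≈ 4.1123e-5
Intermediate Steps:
J = 156 (J = 12*13 = 156)
1/(l(5, 1/(-21)) + x(J, 4)) = 1/(-19 + 156**2) = 1/(-19 + 24336) = 1/24317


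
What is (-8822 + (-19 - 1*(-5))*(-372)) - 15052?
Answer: -18666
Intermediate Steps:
(-8822 + (-19 - 1*(-5))*(-372)) - 15052 = (-8822 + (-19 + 5)*(-372)) - 15052 = (-8822 - 14*(-372)) - 15052 = (-8822 + 5208) - 15052 = -3614 - 15052 = -18666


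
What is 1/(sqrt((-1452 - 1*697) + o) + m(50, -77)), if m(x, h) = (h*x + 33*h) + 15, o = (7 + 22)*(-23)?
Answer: -797/5082024 - I*sqrt(11)/2541012 ≈ -0.00015683 - 1.3052e-6*I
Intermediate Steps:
o = -667 (o = 29*(-23) = -667)
m(x, h) = 15 + 33*h + h*x (m(x, h) = (33*h + h*x) + 15 = 15 + 33*h + h*x)
1/(sqrt((-1452 - 1*697) + o) + m(50, -77)) = 1/(sqrt((-1452 - 1*697) - 667) + (15 + 33*(-77) - 77*50)) = 1/(sqrt((-1452 - 697) - 667) + (15 - 2541 - 3850)) = 1/(sqrt(-2149 - 667) - 6376) = 1/(sqrt(-2816) - 6376) = 1/(16*I*sqrt(11) - 6376) = 1/(-6376 + 16*I*sqrt(11))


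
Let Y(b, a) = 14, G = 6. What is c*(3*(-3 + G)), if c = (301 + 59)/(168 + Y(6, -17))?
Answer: 1620/91 ≈ 17.802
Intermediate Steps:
c = 180/91 (c = (301 + 59)/(168 + 14) = 360/182 = 360*(1/182) = 180/91 ≈ 1.9780)
c*(3*(-3 + G)) = 180*(3*(-3 + 6))/91 = 180*(3*3)/91 = (180/91)*9 = 1620/91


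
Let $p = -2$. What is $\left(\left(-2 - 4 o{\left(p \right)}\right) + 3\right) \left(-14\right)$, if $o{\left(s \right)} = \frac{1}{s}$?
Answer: $-42$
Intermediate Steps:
$\left(\left(-2 - 4 o{\left(p \right)}\right) + 3\right) \left(-14\right) = \left(\left(-2 - \frac{4}{-2}\right) + 3\right) \left(-14\right) = \left(\left(-2 - -2\right) + 3\right) \left(-14\right) = \left(\left(-2 + 2\right) + 3\right) \left(-14\right) = \left(0 + 3\right) \left(-14\right) = 3 \left(-14\right) = -42$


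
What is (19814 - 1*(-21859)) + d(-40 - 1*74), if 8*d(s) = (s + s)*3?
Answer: 83175/2 ≈ 41588.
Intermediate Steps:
d(s) = 3*s/4 (d(s) = ((s + s)*3)/8 = ((2*s)*3)/8 = (6*s)/8 = 3*s/4)
(19814 - 1*(-21859)) + d(-40 - 1*74) = (19814 - 1*(-21859)) + 3*(-40 - 1*74)/4 = (19814 + 21859) + 3*(-40 - 74)/4 = 41673 + (3/4)*(-114) = 41673 - 171/2 = 83175/2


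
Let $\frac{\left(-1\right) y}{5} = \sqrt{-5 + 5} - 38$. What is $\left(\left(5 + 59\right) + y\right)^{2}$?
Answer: $64516$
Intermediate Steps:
$y = 190$ ($y = - 5 \left(\sqrt{-5 + 5} - 38\right) = - 5 \left(\sqrt{0} - 38\right) = - 5 \left(0 - 38\right) = \left(-5\right) \left(-38\right) = 190$)
$\left(\left(5 + 59\right) + y\right)^{2} = \left(\left(5 + 59\right) + 190\right)^{2} = \left(64 + 190\right)^{2} = 254^{2} = 64516$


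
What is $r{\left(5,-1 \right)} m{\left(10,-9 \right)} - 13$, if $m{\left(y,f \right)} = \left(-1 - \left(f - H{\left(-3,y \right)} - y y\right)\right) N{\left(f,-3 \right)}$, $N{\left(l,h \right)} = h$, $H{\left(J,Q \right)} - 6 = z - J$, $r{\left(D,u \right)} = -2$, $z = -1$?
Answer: $683$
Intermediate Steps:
$H{\left(J,Q \right)} = 5 - J$ ($H{\left(J,Q \right)} = 6 - \left(1 + J\right) = 5 - J$)
$m{\left(y,f \right)} = -21 - 3 y^{2} + 3 f$ ($m{\left(y,f \right)} = \left(-1 - \left(-8 + f - y y\right)\right) \left(-3\right) = \left(-1 - \left(-8 + f - y^{2}\right)\right) \left(-3\right) = \left(-1 + \left(8 + y^{2} - f\right)\right) \left(-3\right) = \left(7 + y^{2} - f\right) \left(-3\right) = -21 - 3 y^{2} + 3 f$)
$r{\left(5,-1 \right)} m{\left(10,-9 \right)} - 13 = - 2 \left(-21 - 3 \cdot 10^{2} + 3 \left(-9\right)\right) - 13 = - 2 \left(-21 - 300 - 27\right) - 13 = \left(-2\right) \left(-348\right) - 13 = 696 - 13 = 683$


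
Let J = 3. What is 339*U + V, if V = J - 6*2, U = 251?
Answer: 85080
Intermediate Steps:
V = -9 (V = 3 - 6*2 = 3 - 12 = -9)
339*U + V = 339*251 - 9 = 85089 - 9 = 85080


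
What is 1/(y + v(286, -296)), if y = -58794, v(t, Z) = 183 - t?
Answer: -1/58897 ≈ -1.6979e-5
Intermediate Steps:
1/(y + v(286, -296)) = 1/(-58794 + (183 - 1*286)) = 1/(-58794 + (183 - 286)) = 1/(-58794 - 103) = 1/(-58897) = -1/58897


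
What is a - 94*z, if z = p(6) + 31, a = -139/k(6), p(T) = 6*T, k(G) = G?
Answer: -37927/6 ≈ -6321.2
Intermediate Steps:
a = -139/6 ≈ -23.167
z = 67 (z = 6*6 + 31 = 36 + 31 = 67)
a - 94*z = -139/6 - 94*67 = -139/6 - 6298 = -37927/6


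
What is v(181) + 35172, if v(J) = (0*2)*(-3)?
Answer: 35172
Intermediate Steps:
v(J) = 0 (v(J) = 0*(-3) = 0)
v(181) + 35172 = 0 + 35172 = 35172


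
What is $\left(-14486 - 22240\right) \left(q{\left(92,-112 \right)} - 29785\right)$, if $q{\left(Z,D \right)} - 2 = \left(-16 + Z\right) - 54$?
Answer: $1093002486$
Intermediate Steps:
$q{\left(Z,D \right)} = -68 + Z$ ($q{\left(Z,D \right)} = 2 + \left(\left(-16 + Z\right) - 54\right) = 2 + \left(-70 + Z\right) = -68 + Z$)
$\left(-14486 - 22240\right) \left(q{\left(92,-112 \right)} - 29785\right) = \left(-14486 - 22240\right) \left(\left(-68 + 92\right) - 29785\right) = - 36726 \left(24 - 29785\right) = \left(-36726\right) \left(-29761\right) = 1093002486$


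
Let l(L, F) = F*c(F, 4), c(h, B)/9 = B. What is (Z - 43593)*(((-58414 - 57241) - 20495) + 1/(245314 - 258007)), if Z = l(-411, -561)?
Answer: 36745694934113/4231 ≈ 8.6849e+9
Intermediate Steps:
c(h, B) = 9*B
l(L, F) = 36*F (l(L, F) = F*(9*4) = F*36 = 36*F)
Z = -20196 (Z = 36*(-561) = -20196)
(Z - 43593)*(((-58414 - 57241) - 20495) + 1/(245314 - 258007)) = (-20196 - 43593)*(((-58414 - 57241) - 20495) + 1/(245314 - 258007)) = -63789*((-115655 - 20495) + 1/(-12693)) = -63789*(-136150 - 1/12693) = -63789*(-1728151951/12693) = 36745694934113/4231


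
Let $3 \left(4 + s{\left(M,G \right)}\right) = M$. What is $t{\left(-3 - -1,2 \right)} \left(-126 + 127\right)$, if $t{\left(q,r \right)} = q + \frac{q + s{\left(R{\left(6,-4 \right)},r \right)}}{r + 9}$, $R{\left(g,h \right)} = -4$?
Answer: $- \frac{8}{3} \approx -2.6667$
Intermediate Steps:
$s{\left(M,G \right)} = -4 + \frac{M}{3}$
$t{\left(q,r \right)} = q + \frac{- \frac{16}{3} + q}{9 + r}$ ($t{\left(q,r \right)} = q + \frac{q + \left(-4 + \frac{1}{3} \left(-4\right)\right)}{r + 9} = q + \frac{q - \frac{16}{3}}{9 + r} = q + \frac{- \frac{16}{3} + q}{9 + r}$)
$t{\left(-3 - -1,2 \right)} \left(-126 + 127\right) = \frac{- \frac{16}{3} + 10 \left(-3 - -1\right) + \left(-3 - -1\right) 2}{9 + 2} \left(-126 + 127\right) = \frac{- \frac{16}{3} + 10 \left(-3 + 1\right) + \left(-3 + 1\right) 2}{11} \cdot 1 = \frac{- \frac{16}{3} + 10 \left(-2\right) - 4}{11} \cdot 1 = \frac{- \frac{16}{3} - 20 - 4}{11} \cdot 1 = \frac{1}{11} \left(- \frac{88}{3}\right) 1 = \left(- \frac{8}{3}\right) 1 = - \frac{8}{3}$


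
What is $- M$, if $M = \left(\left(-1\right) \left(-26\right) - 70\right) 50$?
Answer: $2200$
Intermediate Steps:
$M = -2200$ ($M = \left(26 - 70\right) 50 = \left(-44\right) 50 = -2200$)
$- M = \left(-1\right) \left(-2200\right) = 2200$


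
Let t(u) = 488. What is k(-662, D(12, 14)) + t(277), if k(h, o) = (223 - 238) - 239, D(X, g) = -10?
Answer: 234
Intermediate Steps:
k(h, o) = -254 (k(h, o) = -15 - 239 = -254)
k(-662, D(12, 14)) + t(277) = -254 + 488 = 234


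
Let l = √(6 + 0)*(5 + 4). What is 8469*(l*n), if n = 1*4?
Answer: 304884*√6 ≈ 7.4681e+5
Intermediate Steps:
n = 4
l = 9*√6 (l = √6*9 = 9*√6 ≈ 22.045)
8469*(l*n) = 8469*((9*√6)*4) = 8469*(36*√6) = 304884*√6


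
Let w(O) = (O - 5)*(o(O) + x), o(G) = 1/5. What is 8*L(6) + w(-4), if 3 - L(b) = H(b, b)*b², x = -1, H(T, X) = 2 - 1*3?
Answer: 1596/5 ≈ 319.20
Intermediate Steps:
H(T, X) = -1 (H(T, X) = 2 - 3 = -1)
o(G) = ⅕
L(b) = 3 + b² (L(b) = 3 - (-1)*b² = 3 + b²)
w(O) = 4 - 4*O/5 (w(O) = (O - 5)*(⅕ - 1) = (-5 + O)*(-⅘) = 4 - 4*O/5)
8*L(6) + w(-4) = 8*(3 + 6²) + (4 - ⅘*(-4)) = 8*(3 + 36) + (4 + 16/5) = 8*39 + 36/5 = 312 + 36/5 = 1596/5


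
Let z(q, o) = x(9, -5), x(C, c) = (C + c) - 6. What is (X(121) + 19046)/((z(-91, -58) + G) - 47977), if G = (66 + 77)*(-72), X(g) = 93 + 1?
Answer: -1276/3885 ≈ -0.32844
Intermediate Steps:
x(C, c) = -6 + C + c
z(q, o) = -2 (z(q, o) = -6 + 9 - 5 = -2)
X(g) = 94
G = -10296 (G = 143*(-72) = -10296)
(X(121) + 19046)/((z(-91, -58) + G) - 47977) = (94 + 19046)/((-2 - 10296) - 47977) = 19140/(-10298 - 47977) = 19140/(-58275) = 19140*(-1/58275) = -1276/3885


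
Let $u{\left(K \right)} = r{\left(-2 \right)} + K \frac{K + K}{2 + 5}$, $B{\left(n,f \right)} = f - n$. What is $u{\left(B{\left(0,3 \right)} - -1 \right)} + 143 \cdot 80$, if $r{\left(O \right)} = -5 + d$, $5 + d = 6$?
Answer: $\frac{80084}{7} \approx 11441.0$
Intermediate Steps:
$d = 1$ ($d = -5 + 6 = 1$)
$r{\left(O \right)} = -4$ ($r{\left(O \right)} = -5 + 1 = -4$)
$u{\left(K \right)} = -4 + \frac{2 K^{2}}{7}$ ($u{\left(K \right)} = -4 + K \frac{K + K}{2 + 5} = -4 + K \frac{2 K}{7} = -4 + \frac{2 K^{2}}{7}$)
$u{\left(B{\left(0,3 \right)} - -1 \right)} + 143 \cdot 80 = \left(-4 + \frac{2 \left(\left(3 - 0\right) - -1\right)^{2}}{7}\right) + 143 \cdot 80 = \left(-4 + \frac{2 \left(\left(3 + 0\right) + 1\right)^{2}}{7}\right) + 11440 = \left(-4 + \frac{2 \left(3 + 1\right)^{2}}{7}\right) + 11440 = \left(-4 + \frac{2 \cdot 4^{2}}{7}\right) + 11440 = \left(-4 + \frac{2}{7} \cdot 16\right) + 11440 = \left(-4 + \frac{32}{7}\right) + 11440 = \frac{4}{7} + 11440 = \frac{80084}{7}$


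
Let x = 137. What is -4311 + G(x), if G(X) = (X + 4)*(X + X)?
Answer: 34323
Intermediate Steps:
G(X) = 2*X*(4 + X) (G(X) = (4 + X)*(2*X) = 2*X*(4 + X))
-4311 + G(x) = -4311 + 2*137*(4 + 137) = -4311 + 2*137*141 = -4311 + 38634 = 34323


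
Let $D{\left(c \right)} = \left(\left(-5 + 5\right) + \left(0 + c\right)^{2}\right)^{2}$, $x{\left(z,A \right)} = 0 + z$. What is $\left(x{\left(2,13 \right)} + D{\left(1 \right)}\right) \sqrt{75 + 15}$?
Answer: $9 \sqrt{10} \approx 28.461$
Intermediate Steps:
$x{\left(z,A \right)} = z$
$D{\left(c \right)} = c^{4}$ ($D{\left(c \right)} = \left(0 + c^{2}\right)^{2} = \left(c^{2}\right)^{2} = c^{4}$)
$\left(x{\left(2,13 \right)} + D{\left(1 \right)}\right) \sqrt{75 + 15} = \left(2 + 1^{4}\right) \sqrt{75 + 15} = \left(2 + 1\right) \sqrt{90} = 3 \cdot 3 \sqrt{10} = 9 \sqrt{10}$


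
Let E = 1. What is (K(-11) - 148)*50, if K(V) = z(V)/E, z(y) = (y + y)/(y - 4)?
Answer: -21980/3 ≈ -7326.7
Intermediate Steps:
z(y) = 2*y/(-4 + y) (z(y) = (2*y)/(-4 + y) = 2*y/(-4 + y))
K(V) = 2*V/(-4 + V) (K(V) = (2*V/(-4 + V))/1 = (2*V/(-4 + V))*1 = 2*V/(-4 + V))
(K(-11) - 148)*50 = (2*(-11)/(-4 - 11) - 148)*50 = (2*(-11)/(-15) - 148)*50 = (2*(-11)*(-1/15) - 148)*50 = (22/15 - 148)*50 = -2198/15*50 = -21980/3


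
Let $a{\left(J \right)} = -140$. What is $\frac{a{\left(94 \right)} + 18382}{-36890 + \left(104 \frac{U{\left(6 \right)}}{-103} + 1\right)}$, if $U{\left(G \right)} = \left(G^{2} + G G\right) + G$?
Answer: $- \frac{1878926}{3807679} \approx -0.49346$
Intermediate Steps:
$U{\left(G \right)} = G + 2 G^{2}$ ($U{\left(G \right)} = \left(G^{2} + G^{2}\right) + G = 2 G^{2} + G = G + 2 G^{2}$)
$\frac{a{\left(94 \right)} + 18382}{-36890 + \left(104 \frac{U{\left(6 \right)}}{-103} + 1\right)} = \frac{-140 + 18382}{-36890 + \left(104 \frac{6 \left(1 + 2 \cdot 6\right)}{-103} + 1\right)} = \frac{18242}{-36890 + \left(104 \cdot 6 \left(1 + 12\right) \left(- \frac{1}{103}\right) + 1\right)} = \frac{18242}{-36890 + \left(104 \cdot 6 \cdot 13 \left(- \frac{1}{103}\right) + 1\right)} = \frac{18242}{-36890 + \left(104 \cdot 78 \left(- \frac{1}{103}\right) + 1\right)} = \frac{18242}{-36890 + \left(104 \left(- \frac{78}{103}\right) + 1\right)} = \frac{18242}{-36890 + \left(- \frac{8112}{103} + 1\right)} = \frac{18242}{-36890 - \frac{8009}{103}} = \frac{18242}{- \frac{3807679}{103}} = 18242 \left(- \frac{103}{3807679}\right) = - \frac{1878926}{3807679}$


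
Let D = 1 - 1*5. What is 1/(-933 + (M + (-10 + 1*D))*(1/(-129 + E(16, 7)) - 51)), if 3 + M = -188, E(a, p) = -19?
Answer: 148/1409461 ≈ 0.00010500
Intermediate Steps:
D = -4 (D = 1 - 5 = -4)
M = -191 (M = -3 - 188 = -191)
1/(-933 + (M + (-10 + 1*D))*(1/(-129 + E(16, 7)) - 51)) = 1/(-933 + (-191 + (-10 + 1*(-4)))*(1/(-129 - 19) - 51)) = 1/(-933 + (-191 + (-10 - 4))*(1/(-148) - 51)) = 1/(-933 + (-191 - 14)*(-1/148 - 51)) = 1/(-933 - 205*(-7549/148)) = 1/(-933 + 1547545/148) = 1/(1409461/148) = 148/1409461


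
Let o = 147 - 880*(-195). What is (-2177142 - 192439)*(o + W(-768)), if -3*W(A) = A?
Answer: -407575040743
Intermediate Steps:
W(A) = -A/3
o = 171747 (o = 147 + 171600 = 171747)
(-2177142 - 192439)*(o + W(-768)) = (-2177142 - 192439)*(171747 - ⅓*(-768)) = -2369581*(171747 + 256) = -2369581*172003 = -407575040743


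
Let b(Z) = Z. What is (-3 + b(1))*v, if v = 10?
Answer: -20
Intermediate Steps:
(-3 + b(1))*v = (-3 + 1)*10 = -2*10 = -20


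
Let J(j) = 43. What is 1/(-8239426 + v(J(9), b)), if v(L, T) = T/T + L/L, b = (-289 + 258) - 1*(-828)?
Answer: -1/8239424 ≈ -1.2137e-7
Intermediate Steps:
b = 797 (b = -31 + 828 = 797)
v(L, T) = 2 (v(L, T) = 1 + 1 = 2)
1/(-8239426 + v(J(9), b)) = 1/(-8239426 + 2) = 1/(-8239424) = -1/8239424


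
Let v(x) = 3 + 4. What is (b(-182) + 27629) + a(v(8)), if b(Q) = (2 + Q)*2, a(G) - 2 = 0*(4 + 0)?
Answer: 27271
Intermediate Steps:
v(x) = 7
a(G) = 2 (a(G) = 2 + 0*(4 + 0) = 2 + 0*4 = 2 + 0 = 2)
b(Q) = 4 + 2*Q
(b(-182) + 27629) + a(v(8)) = ((4 + 2*(-182)) + 27629) + 2 = ((4 - 364) + 27629) + 2 = (-360 + 27629) + 2 = 27269 + 2 = 27271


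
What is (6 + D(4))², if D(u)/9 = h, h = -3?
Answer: 441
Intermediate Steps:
D(u) = -27 (D(u) = 9*(-3) = -27)
(6 + D(4))² = (6 - 27)² = (-21)² = 441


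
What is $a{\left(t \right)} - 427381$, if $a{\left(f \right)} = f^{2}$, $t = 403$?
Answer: $-264972$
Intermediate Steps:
$a{\left(t \right)} - 427381 = 403^{2} - 427381 = 162409 - 427381 = -264972$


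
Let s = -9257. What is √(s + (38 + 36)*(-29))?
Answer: 3*I*√1267 ≈ 106.78*I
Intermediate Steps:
√(s + (38 + 36)*(-29)) = √(-9257 + (38 + 36)*(-29)) = √(-9257 + 74*(-29)) = √(-9257 - 2146) = √(-11403) = 3*I*√1267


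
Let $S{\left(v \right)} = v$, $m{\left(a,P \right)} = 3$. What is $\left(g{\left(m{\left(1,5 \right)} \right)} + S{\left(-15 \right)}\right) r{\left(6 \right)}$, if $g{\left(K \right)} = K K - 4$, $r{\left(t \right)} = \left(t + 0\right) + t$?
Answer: $-120$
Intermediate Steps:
$r{\left(t \right)} = 2 t$ ($r{\left(t \right)} = t + t = 2 t$)
$g{\left(K \right)} = -4 + K^{2}$ ($g{\left(K \right)} = K^{2} - 4 = -4 + K^{2}$)
$\left(g{\left(m{\left(1,5 \right)} \right)} + S{\left(-15 \right)}\right) r{\left(6 \right)} = \left(\left(-4 + 3^{2}\right) - 15\right) 2 \cdot 6 = \left(\left(-4 + 9\right) - 15\right) 12 = \left(5 - 15\right) 12 = \left(-10\right) 12 = -120$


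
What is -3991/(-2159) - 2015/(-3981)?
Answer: 20238556/8594979 ≈ 2.3547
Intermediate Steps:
-3991/(-2159) - 2015/(-3981) = -3991*(-1/2159) - 2015*(-1/3981) = 3991/2159 + 2015/3981 = 20238556/8594979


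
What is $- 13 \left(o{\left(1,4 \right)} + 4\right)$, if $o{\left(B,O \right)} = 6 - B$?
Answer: $-117$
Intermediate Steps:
$- 13 \left(o{\left(1,4 \right)} + 4\right) = - 13 \left(\left(6 - 1\right) + 4\right) = - 13 \left(5 + 4\right) = \left(-13\right) 9 = -117$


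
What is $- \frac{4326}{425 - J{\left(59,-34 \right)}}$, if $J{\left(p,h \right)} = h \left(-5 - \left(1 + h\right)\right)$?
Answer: $- \frac{1442}{459} \approx -3.1416$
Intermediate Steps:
$J{\left(p,h \right)} = h \left(-6 - h\right)$
$- \frac{4326}{425 - J{\left(59,-34 \right)}} = - \frac{4326}{425 - \left(-1\right) \left(-34\right) \left(6 - 34\right)} = - \frac{4326}{425 - \left(-1\right) \left(-34\right) \left(-28\right)} = - \frac{4326}{425 - -952} = - \frac{4326}{425 + 952} = - \frac{4326}{1377} = \left(-4326\right) \frac{1}{1377} = - \frac{1442}{459}$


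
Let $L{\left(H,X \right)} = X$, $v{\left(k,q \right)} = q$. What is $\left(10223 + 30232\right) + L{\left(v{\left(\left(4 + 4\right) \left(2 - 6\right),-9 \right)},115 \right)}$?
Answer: $40570$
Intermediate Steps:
$\left(10223 + 30232\right) + L{\left(v{\left(\left(4 + 4\right) \left(2 - 6\right),-9 \right)},115 \right)} = \left(10223 + 30232\right) + 115 = 40455 + 115 = 40570$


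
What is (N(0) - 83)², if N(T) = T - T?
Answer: 6889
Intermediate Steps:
N(T) = 0
(N(0) - 83)² = (0 - 83)² = (-83)² = 6889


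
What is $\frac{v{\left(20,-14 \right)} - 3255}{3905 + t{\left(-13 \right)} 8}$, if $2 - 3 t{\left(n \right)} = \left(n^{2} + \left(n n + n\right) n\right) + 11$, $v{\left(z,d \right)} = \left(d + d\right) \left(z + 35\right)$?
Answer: $- \frac{2877}{5303} \approx -0.54252$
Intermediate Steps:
$v{\left(z,d \right)} = 2 d \left(35 + z\right)$
$t{\left(n \right)} = -3 - \frac{n^{2}}{3} - \frac{n \left(n + n^{2}\right)}{3}$ ($t{\left(n \right)} = \frac{2}{3} - \frac{\left(n^{2} + \left(n n + n\right) n\right) + 11}{3} = \frac{2}{3} - \frac{\left(n^{2} + \left(n^{2} + n\right) n\right) + 11}{3} = \frac{2}{3} - \frac{\left(n^{2} + \left(n + n^{2}\right) n\right) + 11}{3} = \frac{2}{3} - \frac{\left(n^{2} + n \left(n + n^{2}\right)\right) + 11}{3} = \frac{2}{3} - \frac{11 + n^{2} + n \left(n + n^{2}\right)}{3} = \frac{2}{3} - \left(\frac{11}{3} + \frac{n^{2}}{3} + \frac{n \left(n + n^{2}\right)}{3}\right) = -3 - \frac{n^{2}}{3} - \frac{n \left(n + n^{2}\right)}{3}$)
$\frac{v{\left(20,-14 \right)} - 3255}{3905 + t{\left(-13 \right)} 8} = \frac{2 \left(-14\right) \left(35 + 20\right) - 3255}{3905 + \left(-3 - \frac{2 \left(-13\right)^{2}}{3} - \frac{\left(-13\right)^{3}}{3}\right) 8} = \frac{2 \left(-14\right) 55 - 3255}{3905 + \left(-3 - \frac{338}{3} - - \frac{2197}{3}\right) 8} = \frac{-1540 - 3255}{3905 + \left(-3 - \frac{338}{3} + \frac{2197}{3}\right) 8} = - \frac{4795}{3905 + \frac{1850}{3} \cdot 8} = - \frac{4795}{3905 + \frac{14800}{3}} = - \frac{4795}{\frac{26515}{3}} = \left(-4795\right) \frac{3}{26515} = - \frac{2877}{5303}$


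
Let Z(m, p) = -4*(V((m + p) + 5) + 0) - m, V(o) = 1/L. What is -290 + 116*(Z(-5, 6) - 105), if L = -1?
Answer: -11426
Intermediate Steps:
V(o) = -1 (V(o) = 1/(-1) = -1)
Z(m, p) = 4 - m (Z(m, p) = -4*(-1 + 0) - m = -4*(-1) - m = 4 - m)
-290 + 116*(Z(-5, 6) - 105) = -290 + 116*((4 - 1*(-5)) - 105) = -290 + 116*((4 + 5) - 105) = -290 + 116*(9 - 105) = -290 + 116*(-96) = -290 - 11136 = -11426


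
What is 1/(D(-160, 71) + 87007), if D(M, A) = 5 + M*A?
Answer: 1/75652 ≈ 1.3218e-5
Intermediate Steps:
D(M, A) = 5 + A*M
1/(D(-160, 71) + 87007) = 1/((5 + 71*(-160)) + 87007) = 1/((5 - 11360) + 87007) = 1/(-11355 + 87007) = 1/75652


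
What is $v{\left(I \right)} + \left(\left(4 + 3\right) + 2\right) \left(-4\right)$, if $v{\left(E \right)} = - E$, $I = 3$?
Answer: $-39$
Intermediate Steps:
$v{\left(I \right)} + \left(\left(4 + 3\right) + 2\right) \left(-4\right) = \left(-1\right) 3 + \left(\left(4 + 3\right) + 2\right) \left(-4\right) = -3 + \left(7 + 2\right) \left(-4\right) = -3 + 9 \left(-4\right) = -3 - 36 = -39$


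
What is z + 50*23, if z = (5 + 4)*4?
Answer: 1186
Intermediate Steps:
z = 36 (z = 9*4 = 36)
z + 50*23 = 36 + 50*23 = 36 + 1150 = 1186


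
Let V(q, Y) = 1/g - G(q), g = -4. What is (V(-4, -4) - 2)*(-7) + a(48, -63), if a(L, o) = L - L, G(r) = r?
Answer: -49/4 ≈ -12.250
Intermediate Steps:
a(L, o) = 0
V(q, Y) = -¼ - q (V(q, Y) = 1/(-4) - q = -¼ - q)
(V(-4, -4) - 2)*(-7) + a(48, -63) = ((-¼ - 1*(-4)) - 2)*(-7) + 0 = ((-¼ + 4) - 2)*(-7) + 0 = (15/4 - 2)*(-7) + 0 = (7/4)*(-7) + 0 = -49/4 + 0 = -49/4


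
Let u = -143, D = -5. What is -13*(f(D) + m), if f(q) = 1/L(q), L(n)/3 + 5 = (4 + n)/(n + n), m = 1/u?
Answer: 1577/1617 ≈ 0.97526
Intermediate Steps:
m = -1/143 (m = 1/(-143) = -1/143 ≈ -0.0069930)
L(n) = -15 + 3*(4 + n)/(2*n) (L(n) = -15 + 3*((4 + n)/(n + n)) = -15 + 3*((4 + n)/((2*n))) = -15 + 3*((4 + n)*(1/(2*n))) = -15 + 3*((4 + n)/(2*n)) = -15 + 3*(4 + n)/(2*n))
f(q) = 1/(-27/2 + 6/q)
-13*(f(D) + m) = -13*(-2*(-5)/(-12 + 27*(-5)) - 1/143) = -13*(-2*(-5)/(-12 - 135) - 1/143) = -13*(-2*(-5)/(-147) - 1/143) = -13*(-2*(-5)*(-1/147) - 1/143) = -13*(-10/147 - 1/143) = -13*(-1577/21021) = 1577/1617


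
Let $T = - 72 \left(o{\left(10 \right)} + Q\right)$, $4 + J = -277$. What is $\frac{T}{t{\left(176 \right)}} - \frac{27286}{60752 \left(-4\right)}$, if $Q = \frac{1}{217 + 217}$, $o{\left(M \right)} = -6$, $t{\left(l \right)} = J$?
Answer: $- \frac{10553987621}{7408949408} \approx -1.4245$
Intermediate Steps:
$J = -281$ ($J = -4 - 277 = -281$)
$t{\left(l \right)} = -281$
$Q = \frac{1}{434} \approx 0.0023041$
$T = \frac{93708}{217}$ ($T = - 72 \left(-6 + \frac{1}{434}\right) = \left(-72\right) \left(- \frac{2603}{434}\right) = \frac{93708}{217} \approx 431.83$)
$\frac{T}{t{\left(176 \right)}} - \frac{27286}{60752 \left(-4\right)} = \frac{93708}{217 \left(-281\right)} - \frac{27286}{60752 \left(-4\right)} = \frac{93708}{217} \left(- \frac{1}{281}\right) - \frac{27286}{-243008} = - \frac{93708}{60977} - - \frac{13643}{121504} = - \frac{93708}{60977} + \frac{13643}{121504} = - \frac{10553987621}{7408949408}$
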